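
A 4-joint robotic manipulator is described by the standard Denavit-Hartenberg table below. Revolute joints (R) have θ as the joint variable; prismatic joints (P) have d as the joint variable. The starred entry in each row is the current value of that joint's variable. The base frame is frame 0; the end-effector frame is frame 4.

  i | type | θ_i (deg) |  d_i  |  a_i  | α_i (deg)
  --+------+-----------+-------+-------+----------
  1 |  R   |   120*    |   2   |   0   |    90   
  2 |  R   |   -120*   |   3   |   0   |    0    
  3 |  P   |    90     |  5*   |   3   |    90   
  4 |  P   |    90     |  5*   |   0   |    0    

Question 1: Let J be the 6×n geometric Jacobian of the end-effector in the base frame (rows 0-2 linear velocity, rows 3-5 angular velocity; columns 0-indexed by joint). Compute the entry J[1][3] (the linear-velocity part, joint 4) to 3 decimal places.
prismatic axis z_3 = (0.2500,-0.4330,-0.8660)
J_v[:, 3] = z_3; J_ω[:, 3] = (0,0,0)
entry J[1][3] = -0.4330

-0.433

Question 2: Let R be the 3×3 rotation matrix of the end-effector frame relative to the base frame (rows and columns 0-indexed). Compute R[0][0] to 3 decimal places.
End-effector x-axis (col 0 of R) = (0.8660,0.5000,0.0000)
R[0][0] = 0.8660

0.866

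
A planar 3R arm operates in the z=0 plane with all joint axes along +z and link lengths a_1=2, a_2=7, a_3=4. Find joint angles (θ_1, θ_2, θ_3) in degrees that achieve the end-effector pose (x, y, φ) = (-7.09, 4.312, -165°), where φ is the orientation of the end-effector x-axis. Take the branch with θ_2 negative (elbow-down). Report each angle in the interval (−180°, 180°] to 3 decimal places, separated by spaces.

wrist centre = target − a_3·(cos φ, sin φ) = (-3.2263, 5.3473)
cos θ_2 = (39.0024−2²−7²)/(2·2·7) = -0.4999; θ_2 = -119.9944° (elbow-down)
β = atan2(5.3473,-3.2263) = 121.1048°; ψ = atan2(-6.0625,-1.4994) = -103.8919°
θ_1 = β − ψ = 224.9967°
θ_3 = φ − θ_1 − θ_2 = 89.9977° (wrapped to (-180°,180°])

-135.003 -119.994 89.998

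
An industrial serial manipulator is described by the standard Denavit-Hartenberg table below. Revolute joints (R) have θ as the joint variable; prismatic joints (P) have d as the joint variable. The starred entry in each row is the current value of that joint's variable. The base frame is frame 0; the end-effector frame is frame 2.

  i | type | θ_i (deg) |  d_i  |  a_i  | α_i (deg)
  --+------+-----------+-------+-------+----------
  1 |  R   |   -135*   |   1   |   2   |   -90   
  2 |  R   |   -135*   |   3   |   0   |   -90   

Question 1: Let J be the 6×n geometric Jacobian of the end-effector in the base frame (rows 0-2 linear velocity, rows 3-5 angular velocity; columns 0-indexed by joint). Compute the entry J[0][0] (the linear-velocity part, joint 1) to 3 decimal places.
3.536

axis z_0 = ẑ; lever o_n−o_0 = (0.7071,-3.5355,1.0000)
cross product → J_v[:, 0] = (3.5355,0.7071,-0.0000)
J_ω[:, 0] = z_0
entry J[0][0] = 3.5355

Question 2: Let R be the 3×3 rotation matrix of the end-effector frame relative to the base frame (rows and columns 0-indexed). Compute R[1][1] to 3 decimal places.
End-effector y-axis (col 1 of R) = (-0.7071,0.7071,-0.0000)
R[1][1] = 0.7071

0.707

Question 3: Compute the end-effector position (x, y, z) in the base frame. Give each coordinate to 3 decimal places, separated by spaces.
0.707 -3.536 1.000

after link 1: o_1 = (-1.4142, -1.4142, 1.0000)
after link 2: o_2 = (0.7071, -3.5355, 1.0000)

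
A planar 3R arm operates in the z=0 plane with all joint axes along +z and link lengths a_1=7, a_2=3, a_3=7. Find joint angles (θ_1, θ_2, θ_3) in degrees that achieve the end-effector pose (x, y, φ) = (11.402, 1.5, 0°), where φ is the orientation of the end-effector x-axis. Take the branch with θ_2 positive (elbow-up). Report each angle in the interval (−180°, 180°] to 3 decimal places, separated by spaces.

-0.001 149.998 -149.997

wrist centre = target − a_3·(cos φ, sin φ) = (4.4020, 1.5000)
cos θ_2 = (21.6276−7²−3²)/(2·7·3) = -0.8660; θ_2 = 149.9982° (elbow-up)
β = atan2(1.5000,4.4020) = 18.8168°; ψ = atan2(1.5001,4.4020) = 18.8178°
θ_1 = β − ψ = -0.0011°
θ_3 = φ − θ_1 − θ_2 = -149.9971° (wrapped to (-180°,180°])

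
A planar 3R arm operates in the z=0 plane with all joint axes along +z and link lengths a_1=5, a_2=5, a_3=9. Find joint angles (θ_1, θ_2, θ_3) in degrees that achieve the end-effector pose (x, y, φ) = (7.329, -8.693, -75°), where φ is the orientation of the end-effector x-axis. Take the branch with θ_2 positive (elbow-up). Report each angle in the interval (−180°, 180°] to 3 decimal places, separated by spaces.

-59.999 120.005 -135.006

wrist centre = target − a_3·(cos φ, sin φ) = (4.9996, 0.0003)
cos θ_2 = (24.9963−5²−5²)/(2·5·5) = -0.5001; θ_2 = 120.0049° (elbow-up)
β = atan2(0.0003,4.9996) = 0.0038°; ψ = atan2(4.3299,2.4996) = 60.0025°
θ_1 = β − ψ = -59.9986°
θ_3 = φ − θ_1 − θ_2 = -135.0063° (wrapped to (-180°,180°])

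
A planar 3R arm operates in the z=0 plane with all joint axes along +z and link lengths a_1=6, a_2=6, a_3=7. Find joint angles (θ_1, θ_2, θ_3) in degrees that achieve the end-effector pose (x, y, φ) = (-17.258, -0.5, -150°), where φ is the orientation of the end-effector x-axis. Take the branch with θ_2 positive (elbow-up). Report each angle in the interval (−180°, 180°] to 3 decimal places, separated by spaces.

149.994 30.012 29.995

wrist centre = target − a_3·(cos φ, sin φ) = (-11.1958, 3.0000)
cos θ_2 = (134.3464−6²−6²)/(2·6·6) = 0.8659; θ_2 = 30.0118° (elbow-up)
β = atan2(3.0000,-11.1958) = 164.9996°; ψ = atan2(3.0011,11.1955) = 15.0059°
θ_1 = β − ψ = 149.9937°
θ_3 = φ − θ_1 − θ_2 = 29.9945° (wrapped to (-180°,180°])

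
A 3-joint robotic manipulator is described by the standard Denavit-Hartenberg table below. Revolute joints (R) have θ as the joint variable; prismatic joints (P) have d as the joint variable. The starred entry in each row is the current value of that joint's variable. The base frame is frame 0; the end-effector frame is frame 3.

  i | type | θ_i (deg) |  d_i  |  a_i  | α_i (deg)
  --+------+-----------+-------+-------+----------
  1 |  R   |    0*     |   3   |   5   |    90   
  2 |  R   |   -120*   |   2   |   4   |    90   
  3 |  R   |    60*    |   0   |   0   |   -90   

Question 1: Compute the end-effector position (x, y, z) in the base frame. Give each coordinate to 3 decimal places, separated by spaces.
3.000 -2.000 -0.464

after link 1: o_1 = (5.0000, 0.0000, 3.0000)
after link 2: o_2 = (3.0000, -2.0000, -0.4641)
after link 3: o_3 = (3.0000, -2.0000, -0.4641)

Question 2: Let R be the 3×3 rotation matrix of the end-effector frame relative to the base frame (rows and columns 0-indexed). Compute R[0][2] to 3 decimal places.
End-effector z-axis (col 2 of R) = (0.4330,-0.5000,0.7500)
R[0][2] = 0.4330

0.433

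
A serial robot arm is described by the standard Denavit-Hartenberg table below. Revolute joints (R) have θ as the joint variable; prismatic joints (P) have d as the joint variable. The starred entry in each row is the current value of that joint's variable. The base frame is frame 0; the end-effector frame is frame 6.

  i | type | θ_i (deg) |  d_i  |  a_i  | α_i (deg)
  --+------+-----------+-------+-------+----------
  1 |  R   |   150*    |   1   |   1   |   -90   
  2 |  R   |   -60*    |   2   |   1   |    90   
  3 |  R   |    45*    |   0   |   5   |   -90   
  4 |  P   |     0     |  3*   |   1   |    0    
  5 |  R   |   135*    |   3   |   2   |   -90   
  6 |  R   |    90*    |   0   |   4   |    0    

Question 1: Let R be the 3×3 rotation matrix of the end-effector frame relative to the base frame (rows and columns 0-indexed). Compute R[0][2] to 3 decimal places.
0.997

End-effector z-axis (col 2 of R) = (0.9968,0.0018,-0.0795)
R[0][2] = 0.9968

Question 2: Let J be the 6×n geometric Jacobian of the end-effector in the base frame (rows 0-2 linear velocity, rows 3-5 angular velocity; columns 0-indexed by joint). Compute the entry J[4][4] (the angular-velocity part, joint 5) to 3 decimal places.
-0.789

axis z_4 = (-0.0474,-0.7891,-0.6124); lever o_n−o_4 = (-0.0803,2.0175,-0.9608)
cross product → J_v[:, 4] = (1.9937,0.0037,-0.1589)
J_ω[:, 4] = z_4
entry J[4][4] = -0.7891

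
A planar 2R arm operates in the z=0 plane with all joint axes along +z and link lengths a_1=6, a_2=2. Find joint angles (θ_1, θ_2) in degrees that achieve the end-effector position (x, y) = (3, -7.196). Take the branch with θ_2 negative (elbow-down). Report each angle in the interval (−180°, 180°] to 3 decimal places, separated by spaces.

cos θ_2 = (60.7824−6²−2²)/(2·6·2) = 0.8659; θ_2 = -30.0105° (elbow-down)
β = atan2(-7.1960,3.0000) = -67.3688°; ψ = atan2(-1.0003,7.7319) = -7.3717°
θ_1 = β − ψ = -59.9971°

-59.997 -30.010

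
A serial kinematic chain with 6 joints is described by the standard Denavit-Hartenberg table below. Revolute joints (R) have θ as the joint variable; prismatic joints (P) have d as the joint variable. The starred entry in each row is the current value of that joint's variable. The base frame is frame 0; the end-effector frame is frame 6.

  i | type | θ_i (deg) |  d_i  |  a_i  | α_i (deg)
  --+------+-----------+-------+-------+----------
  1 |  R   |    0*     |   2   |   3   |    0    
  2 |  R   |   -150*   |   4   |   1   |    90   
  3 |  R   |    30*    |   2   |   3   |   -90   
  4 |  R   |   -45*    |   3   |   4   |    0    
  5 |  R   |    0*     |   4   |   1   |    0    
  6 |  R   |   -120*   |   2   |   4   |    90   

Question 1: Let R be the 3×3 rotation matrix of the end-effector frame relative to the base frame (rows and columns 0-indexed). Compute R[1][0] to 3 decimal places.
0.642

End-effector x-axis (col 0 of R) = (0.5950,0.6424,-0.4830)
R[1][0] = 0.6424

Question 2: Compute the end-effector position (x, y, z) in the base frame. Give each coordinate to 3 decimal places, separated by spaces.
after link 1: o_1 = (3.0000, 0.0000, 2.0000)
after link 2: o_2 = (2.1340, -0.5000, 6.0000)
after link 3: o_3 = (-1.1160, -0.0670, 7.5000)
after link 4: o_4 = (-3.3525, 1.9078, 11.5123)
after link 5: o_5 = (-2.5044, 3.2139, 15.3299)
after link 6: o_6 = (0.7418, 6.2836, 15.1301)

0.742 6.284 15.130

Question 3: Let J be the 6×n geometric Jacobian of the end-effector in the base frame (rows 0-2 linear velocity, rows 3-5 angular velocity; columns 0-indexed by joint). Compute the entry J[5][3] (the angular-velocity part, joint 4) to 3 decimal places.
0.866

axis z_3 = (0.4330,0.2500,0.8660); lever o_n−o_3 = (1.8578,6.3505,7.6301)
cross product → J_v[:, 3] = (-3.5922,-1.6950,2.2854)
J_ω[:, 3] = z_3
entry J[5][3] = 0.8660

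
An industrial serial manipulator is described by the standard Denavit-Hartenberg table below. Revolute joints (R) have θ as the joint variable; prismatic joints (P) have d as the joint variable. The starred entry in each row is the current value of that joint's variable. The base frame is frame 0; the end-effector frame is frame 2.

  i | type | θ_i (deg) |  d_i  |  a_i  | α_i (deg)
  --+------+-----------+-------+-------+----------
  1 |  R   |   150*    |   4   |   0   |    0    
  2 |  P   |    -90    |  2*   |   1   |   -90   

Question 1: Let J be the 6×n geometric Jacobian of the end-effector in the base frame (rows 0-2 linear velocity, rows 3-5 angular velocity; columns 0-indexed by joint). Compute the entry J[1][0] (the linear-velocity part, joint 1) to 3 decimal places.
0.500

axis z_0 = ẑ; lever o_n−o_0 = (0.5000,0.8660,6.0000)
cross product → J_v[:, 0] = (-0.8660,0.5000,0.0000)
J_ω[:, 0] = z_0
entry J[1][0] = 0.5000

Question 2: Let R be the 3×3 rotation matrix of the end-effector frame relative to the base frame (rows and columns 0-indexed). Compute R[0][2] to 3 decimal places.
-0.866

End-effector z-axis (col 2 of R) = (-0.8660,0.5000,0.0000)
R[0][2] = -0.8660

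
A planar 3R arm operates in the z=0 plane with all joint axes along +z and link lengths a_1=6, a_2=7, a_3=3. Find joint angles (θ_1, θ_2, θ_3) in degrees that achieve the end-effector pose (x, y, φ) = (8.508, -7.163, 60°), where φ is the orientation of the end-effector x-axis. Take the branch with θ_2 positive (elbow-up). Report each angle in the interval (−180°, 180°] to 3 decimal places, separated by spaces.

-78.652 45.006 93.646

wrist centre = target − a_3·(cos φ, sin φ) = (7.0080, -9.7611)
cos θ_2 = (144.3907−6²−7²)/(2·6·7) = 0.7070; θ_2 = 45.0061° (elbow-up)
β = atan2(-9.7611,7.0080) = -54.3234°; ψ = atan2(4.9503,10.9492) = 24.3283°
θ_1 = β − ψ = -78.6517°
θ_3 = φ − θ_1 − θ_2 = 93.6456° (wrapped to (-180°,180°])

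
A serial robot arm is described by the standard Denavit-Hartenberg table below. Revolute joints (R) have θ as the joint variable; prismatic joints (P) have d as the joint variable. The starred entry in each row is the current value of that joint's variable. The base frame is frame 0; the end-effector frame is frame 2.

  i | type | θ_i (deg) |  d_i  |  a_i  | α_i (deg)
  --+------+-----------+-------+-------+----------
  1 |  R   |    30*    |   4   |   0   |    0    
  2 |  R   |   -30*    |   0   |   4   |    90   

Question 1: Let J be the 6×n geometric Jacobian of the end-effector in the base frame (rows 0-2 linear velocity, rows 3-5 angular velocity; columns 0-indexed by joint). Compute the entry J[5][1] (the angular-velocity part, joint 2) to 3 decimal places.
axis z_1 = (0.0000,0.0000,1.0000); lever o_n−o_1 = (4.0000,0.0000,0.0000)
cross product → J_v[:, 1] = (0.0000,4.0000,0.0000)
J_ω[:, 1] = z_1
entry J[5][1] = 1.0000

1.000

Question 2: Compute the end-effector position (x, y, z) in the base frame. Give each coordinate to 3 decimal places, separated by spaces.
4.000 0.000 4.000

after link 1: o_1 = (0.0000, 0.0000, 4.0000)
after link 2: o_2 = (4.0000, 0.0000, 4.0000)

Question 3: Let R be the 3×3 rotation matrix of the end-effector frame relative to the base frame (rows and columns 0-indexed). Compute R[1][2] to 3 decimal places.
-1.000

End-effector z-axis (col 2 of R) = (0.0000,-1.0000,0.0000)
R[1][2] = -1.0000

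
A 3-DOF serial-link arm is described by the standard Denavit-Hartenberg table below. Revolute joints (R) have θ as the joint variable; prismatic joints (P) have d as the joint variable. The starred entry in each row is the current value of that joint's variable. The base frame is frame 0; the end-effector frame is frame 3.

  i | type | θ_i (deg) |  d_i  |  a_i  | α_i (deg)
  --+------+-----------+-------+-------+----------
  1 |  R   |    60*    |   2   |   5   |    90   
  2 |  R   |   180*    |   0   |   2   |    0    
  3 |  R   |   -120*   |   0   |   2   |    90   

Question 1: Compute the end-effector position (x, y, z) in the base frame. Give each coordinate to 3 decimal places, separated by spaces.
after link 1: o_1 = (2.5000, 4.3301, 2.0000)
after link 2: o_2 = (1.5000, 2.5981, 2.0000)
after link 3: o_3 = (2.0000, 3.4641, 3.7321)

2.000 3.464 3.732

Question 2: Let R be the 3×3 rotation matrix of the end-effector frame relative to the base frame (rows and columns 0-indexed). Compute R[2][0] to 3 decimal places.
End-effector x-axis (col 0 of R) = (0.2500,0.4330,0.8660)
R[2][0] = 0.8660

0.866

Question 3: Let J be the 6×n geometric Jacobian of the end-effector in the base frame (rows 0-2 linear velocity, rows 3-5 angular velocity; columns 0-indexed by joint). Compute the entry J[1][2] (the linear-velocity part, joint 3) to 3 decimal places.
-1.500

axis z_2 = (0.8660,-0.5000,0.0000); lever o_n−o_2 = (0.5000,0.8660,1.7321)
cross product → J_v[:, 2] = (-0.8660,-1.5000,1.0000)
J_ω[:, 2] = z_2
entry J[1][2] = -1.5000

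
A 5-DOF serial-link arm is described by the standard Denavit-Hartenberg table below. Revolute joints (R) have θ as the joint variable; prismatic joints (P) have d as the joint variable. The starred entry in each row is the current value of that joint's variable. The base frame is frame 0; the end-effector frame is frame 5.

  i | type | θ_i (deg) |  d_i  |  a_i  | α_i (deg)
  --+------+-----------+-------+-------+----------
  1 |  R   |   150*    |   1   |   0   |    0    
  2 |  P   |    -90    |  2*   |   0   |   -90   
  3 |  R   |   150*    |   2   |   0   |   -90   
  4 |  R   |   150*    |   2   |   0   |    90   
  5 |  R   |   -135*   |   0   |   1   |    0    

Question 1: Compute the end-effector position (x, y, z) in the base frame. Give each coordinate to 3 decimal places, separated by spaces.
-2.627 0.158 3.813

after link 1: o_1 = (0.0000, 0.0000, 1.0000)
after link 2: o_2 = (0.0000, 0.0000, 3.0000)
after link 3: o_3 = (-1.7321, 1.0000, 3.0000)
after link 4: o_4 = (-2.2321, 0.1340, 4.7321)
after link 5: o_5 = (-2.6266, 0.1577, 3.8135)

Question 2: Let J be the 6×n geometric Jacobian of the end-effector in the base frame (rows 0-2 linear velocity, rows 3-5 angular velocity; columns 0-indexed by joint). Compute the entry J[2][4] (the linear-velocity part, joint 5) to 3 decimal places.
-0.306

axis z_4 = (0.5335,-0.8080,-0.2500); lever o_n−o_4 = (-0.3946,0.0237,-0.9186)
cross product → J_v[:, 4] = (0.7481,0.5887,-0.3062)
J_ω[:, 4] = z_4
entry J[2][4] = -0.3062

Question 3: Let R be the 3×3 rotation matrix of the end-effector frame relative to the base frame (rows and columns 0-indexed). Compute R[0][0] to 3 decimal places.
-0.395

End-effector x-axis (col 0 of R) = (-0.3946,0.0237,-0.9186)
R[0][0] = -0.3946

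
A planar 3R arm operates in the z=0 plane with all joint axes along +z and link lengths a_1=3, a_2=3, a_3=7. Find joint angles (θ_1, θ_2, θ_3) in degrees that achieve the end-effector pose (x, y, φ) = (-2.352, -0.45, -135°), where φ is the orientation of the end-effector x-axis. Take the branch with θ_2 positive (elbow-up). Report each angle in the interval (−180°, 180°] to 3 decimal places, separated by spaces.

29.994 60.015 134.991

wrist centre = target − a_3·(cos φ, sin φ) = (2.5977, 4.4997)
cos θ_2 = (26.9960−3²−3²)/(2·3·3) = 0.4998; θ_2 = 60.0146° (elbow-up)
β = atan2(4.4997,2.5977) = 60.0017°; ψ = atan2(2.5985,4.4993) = 30.0073°
θ_1 = β − ψ = 29.9944°
θ_3 = φ − θ_1 − θ_2 = 134.9909° (wrapped to (-180°,180°])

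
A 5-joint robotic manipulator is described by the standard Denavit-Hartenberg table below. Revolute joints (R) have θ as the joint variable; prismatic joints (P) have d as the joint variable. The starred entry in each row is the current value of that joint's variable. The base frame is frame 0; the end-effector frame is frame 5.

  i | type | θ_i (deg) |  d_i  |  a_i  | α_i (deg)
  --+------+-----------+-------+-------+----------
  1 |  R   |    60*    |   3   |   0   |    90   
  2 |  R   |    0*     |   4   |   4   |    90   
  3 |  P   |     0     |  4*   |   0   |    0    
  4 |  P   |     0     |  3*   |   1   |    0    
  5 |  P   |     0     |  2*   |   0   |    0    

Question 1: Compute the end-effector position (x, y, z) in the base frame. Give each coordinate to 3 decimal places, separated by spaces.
5.964 2.330 -6.000

after link 1: o_1 = (0.0000, 0.0000, 3.0000)
after link 2: o_2 = (5.4641, 1.4641, 3.0000)
after link 3: o_3 = (5.4641, 1.4641, -1.0000)
after link 4: o_4 = (5.9641, 2.3301, -4.0000)
after link 5: o_5 = (5.9641, 2.3301, -6.0000)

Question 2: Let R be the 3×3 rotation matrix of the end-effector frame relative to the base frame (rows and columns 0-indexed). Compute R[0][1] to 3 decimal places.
End-effector y-axis (col 1 of R) = (0.8660,-0.5000,0.0000)
R[0][1] = 0.8660

0.866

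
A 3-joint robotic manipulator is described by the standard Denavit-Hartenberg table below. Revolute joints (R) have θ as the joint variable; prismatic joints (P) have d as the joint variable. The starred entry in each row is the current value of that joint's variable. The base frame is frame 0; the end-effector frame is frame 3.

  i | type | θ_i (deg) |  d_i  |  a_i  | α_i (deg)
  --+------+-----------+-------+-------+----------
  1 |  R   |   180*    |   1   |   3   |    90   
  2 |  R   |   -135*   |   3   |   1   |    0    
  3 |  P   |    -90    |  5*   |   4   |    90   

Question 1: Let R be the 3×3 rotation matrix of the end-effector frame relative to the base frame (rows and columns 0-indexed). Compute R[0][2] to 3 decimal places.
End-effector z-axis (col 2 of R) = (-0.7071,0.0000,0.7071)
R[0][2] = -0.7071

-0.707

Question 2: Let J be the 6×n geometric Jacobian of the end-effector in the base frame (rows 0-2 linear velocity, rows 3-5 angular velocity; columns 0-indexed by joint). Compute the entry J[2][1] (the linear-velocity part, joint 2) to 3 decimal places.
-3.536

axis z_1 = (0.0000,1.0000,0.0000); lever o_n−o_1 = (3.5355,8.0000,2.1213)
cross product → J_v[:, 1] = (2.1213,-0.0000,-3.5355)
J_ω[:, 1] = z_1
entry J[2][1] = -3.5355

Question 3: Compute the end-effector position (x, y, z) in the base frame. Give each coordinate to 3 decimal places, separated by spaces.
0.536 8.000 3.121

after link 1: o_1 = (-3.0000, 0.0000, 1.0000)
after link 2: o_2 = (-2.2929, 3.0000, 0.2929)
after link 3: o_3 = (0.5355, 8.0000, 3.1213)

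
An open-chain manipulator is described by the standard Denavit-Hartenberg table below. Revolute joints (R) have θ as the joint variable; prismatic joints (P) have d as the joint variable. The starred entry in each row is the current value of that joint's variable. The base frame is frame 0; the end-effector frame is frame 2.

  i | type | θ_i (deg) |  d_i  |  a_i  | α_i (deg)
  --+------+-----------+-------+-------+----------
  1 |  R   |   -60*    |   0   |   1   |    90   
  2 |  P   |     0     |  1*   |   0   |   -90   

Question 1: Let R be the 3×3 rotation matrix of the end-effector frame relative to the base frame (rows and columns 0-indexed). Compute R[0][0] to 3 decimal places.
End-effector x-axis (col 0 of R) = (0.5000,-0.8660,0.0000)
R[0][0] = 0.5000

0.500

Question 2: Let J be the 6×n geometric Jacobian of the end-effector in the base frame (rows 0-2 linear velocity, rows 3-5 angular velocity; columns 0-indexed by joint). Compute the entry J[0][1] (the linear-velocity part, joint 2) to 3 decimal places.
-0.866

prismatic axis z_1 = (-0.8660,-0.5000,0.0000)
J_v[:, 1] = z_1; J_ω[:, 1] = (0,0,0)
entry J[0][1] = -0.8660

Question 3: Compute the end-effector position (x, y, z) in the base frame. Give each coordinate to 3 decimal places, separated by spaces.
-0.366 -1.366 0.000

after link 1: o_1 = (0.5000, -0.8660, 0.0000)
after link 2: o_2 = (-0.3660, -1.3660, 0.0000)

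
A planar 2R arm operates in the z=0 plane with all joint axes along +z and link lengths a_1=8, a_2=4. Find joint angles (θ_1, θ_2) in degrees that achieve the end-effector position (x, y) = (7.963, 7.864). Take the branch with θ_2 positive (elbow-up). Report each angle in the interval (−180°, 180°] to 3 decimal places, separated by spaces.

30.002 45.004

cos θ_2 = (125.2519−8²−4²)/(2·8·4) = 0.7071; θ_2 = 45.0038° (elbow-up)
β = atan2(7.8640,7.9630) = 44.6416°; ψ = atan2(2.8286,10.8282) = 14.6400°
θ_1 = β − ψ = 30.0016°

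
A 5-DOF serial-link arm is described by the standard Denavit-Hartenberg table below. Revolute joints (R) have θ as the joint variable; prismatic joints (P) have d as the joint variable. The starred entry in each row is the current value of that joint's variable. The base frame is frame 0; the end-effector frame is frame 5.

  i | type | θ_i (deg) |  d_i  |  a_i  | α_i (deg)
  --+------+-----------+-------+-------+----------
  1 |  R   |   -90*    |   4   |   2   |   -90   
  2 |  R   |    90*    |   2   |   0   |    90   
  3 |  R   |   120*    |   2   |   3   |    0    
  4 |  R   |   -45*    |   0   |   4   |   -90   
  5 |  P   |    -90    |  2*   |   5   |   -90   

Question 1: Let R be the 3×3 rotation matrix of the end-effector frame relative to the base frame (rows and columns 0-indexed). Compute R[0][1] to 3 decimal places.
-0.259

End-effector y-axis (col 1 of R) = (-0.2588,-0.0000,-0.9659)
R[0][1] = -0.2588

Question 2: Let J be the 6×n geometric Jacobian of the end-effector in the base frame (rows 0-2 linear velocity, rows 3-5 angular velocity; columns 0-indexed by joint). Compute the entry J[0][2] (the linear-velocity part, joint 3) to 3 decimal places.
-2.397

axis z_2 = (0.0000,-1.0000,0.0000); lever o_n−o_2 = (6.9794,-7.0000,2.3966)
cross product → J_v[:, 2] = (-2.3966,0.0000,6.9794)
J_ω[:, 2] = z_2
entry J[0][2] = -2.3966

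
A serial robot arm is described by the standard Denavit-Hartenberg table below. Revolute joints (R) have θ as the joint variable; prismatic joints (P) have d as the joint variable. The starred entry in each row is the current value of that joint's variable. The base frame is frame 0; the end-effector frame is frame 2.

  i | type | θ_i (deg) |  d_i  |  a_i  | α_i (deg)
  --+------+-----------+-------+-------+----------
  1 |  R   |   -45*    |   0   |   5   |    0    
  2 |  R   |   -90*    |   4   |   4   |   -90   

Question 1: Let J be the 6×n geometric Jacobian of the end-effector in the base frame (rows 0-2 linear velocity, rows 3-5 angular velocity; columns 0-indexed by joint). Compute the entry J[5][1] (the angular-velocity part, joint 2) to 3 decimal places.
axis z_1 = (0.0000,0.0000,1.0000); lever o_n−o_1 = (-2.8284,-2.8284,4.0000)
cross product → J_v[:, 1] = (2.8284,-2.8284,0.0000)
J_ω[:, 1] = z_1
entry J[5][1] = 1.0000

1.000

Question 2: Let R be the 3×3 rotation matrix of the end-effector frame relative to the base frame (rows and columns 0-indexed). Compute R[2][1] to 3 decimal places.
-1.000

End-effector y-axis (col 1 of R) = (0.0000,-0.0000,-1.0000)
R[2][1] = -1.0000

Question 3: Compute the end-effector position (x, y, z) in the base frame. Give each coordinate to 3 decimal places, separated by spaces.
after link 1: o_1 = (3.5355, -3.5355, 0.0000)
after link 2: o_2 = (0.7071, -6.3640, 4.0000)

0.707 -6.364 4.000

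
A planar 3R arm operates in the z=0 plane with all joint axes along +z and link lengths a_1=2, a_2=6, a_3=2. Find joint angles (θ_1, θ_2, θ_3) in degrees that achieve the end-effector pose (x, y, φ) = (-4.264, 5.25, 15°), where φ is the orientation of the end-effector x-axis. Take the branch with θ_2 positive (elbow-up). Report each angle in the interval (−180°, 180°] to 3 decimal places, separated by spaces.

119.994 30.004 -134.998

wrist centre = target − a_3·(cos φ, sin φ) = (-6.1959, 4.7324)
cos θ_2 = (60.7838−2²−6²)/(2·2·6) = 0.8660; θ_2 = 30.0037° (elbow-up)
β = atan2(4.7324,-6.1959) = 142.6276°; ψ = atan2(3.0003,7.1960) = 22.6336°
θ_1 = β − ψ = 119.9940°
θ_3 = φ − θ_1 − θ_2 = -134.9977° (wrapped to (-180°,180°])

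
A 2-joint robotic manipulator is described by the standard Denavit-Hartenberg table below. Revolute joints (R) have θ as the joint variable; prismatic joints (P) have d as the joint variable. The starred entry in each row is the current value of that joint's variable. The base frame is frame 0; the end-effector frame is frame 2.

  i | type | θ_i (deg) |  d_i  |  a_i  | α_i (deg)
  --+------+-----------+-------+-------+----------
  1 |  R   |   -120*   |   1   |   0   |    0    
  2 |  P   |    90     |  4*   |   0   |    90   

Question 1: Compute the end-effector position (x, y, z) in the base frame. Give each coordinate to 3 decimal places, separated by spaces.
after link 1: o_1 = (0.0000, 0.0000, 1.0000)
after link 2: o_2 = (0.0000, 0.0000, 5.0000)

0.000 0.000 5.000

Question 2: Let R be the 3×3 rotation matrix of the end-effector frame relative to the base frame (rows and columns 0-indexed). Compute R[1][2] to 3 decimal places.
End-effector z-axis (col 2 of R) = (-0.5000,-0.8660,0.0000)
R[1][2] = -0.8660

-0.866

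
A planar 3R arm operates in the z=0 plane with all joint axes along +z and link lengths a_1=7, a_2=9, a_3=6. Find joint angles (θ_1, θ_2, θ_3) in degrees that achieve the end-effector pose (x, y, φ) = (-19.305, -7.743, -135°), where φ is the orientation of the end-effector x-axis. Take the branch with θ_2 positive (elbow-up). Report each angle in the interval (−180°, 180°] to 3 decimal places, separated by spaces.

wrist centre = target − a_3·(cos φ, sin φ) = (-15.0624, -3.5004)
cos θ_2 = (239.1272−7²−9²)/(2·7·9) = 0.8661; θ_2 = 29.9927° (elbow-up)
β = atan2(-3.5004,-15.0624) = -166.9172°; ψ = atan2(4.4990,14.7948) = 16.9142°
θ_1 = β − ψ = -183.8314°
θ_3 = φ − θ_1 − θ_2 = 18.8387° (wrapped to (-180°,180°])

176.169 29.993 18.839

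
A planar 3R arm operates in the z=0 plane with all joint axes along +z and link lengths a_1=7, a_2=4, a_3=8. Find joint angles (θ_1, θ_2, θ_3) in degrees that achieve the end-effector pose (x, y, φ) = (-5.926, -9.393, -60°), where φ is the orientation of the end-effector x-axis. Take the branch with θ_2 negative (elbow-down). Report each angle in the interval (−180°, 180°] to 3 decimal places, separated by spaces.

-150.001 -44.996 134.997

wrist centre = target − a_3·(cos φ, sin φ) = (-9.9260, -2.4648)
cos θ_2 = (104.6007−7²−4²)/(2·7·4) = 0.7072; θ_2 = -44.9961° (elbow-down)
β = atan2(-2.4648,-9.9260) = -166.0545°; ψ = atan2(-2.8282,9.8286) = -16.0534°
θ_1 = β − ψ = -150.0011°
θ_3 = φ − θ_1 − θ_2 = 134.9972° (wrapped to (-180°,180°])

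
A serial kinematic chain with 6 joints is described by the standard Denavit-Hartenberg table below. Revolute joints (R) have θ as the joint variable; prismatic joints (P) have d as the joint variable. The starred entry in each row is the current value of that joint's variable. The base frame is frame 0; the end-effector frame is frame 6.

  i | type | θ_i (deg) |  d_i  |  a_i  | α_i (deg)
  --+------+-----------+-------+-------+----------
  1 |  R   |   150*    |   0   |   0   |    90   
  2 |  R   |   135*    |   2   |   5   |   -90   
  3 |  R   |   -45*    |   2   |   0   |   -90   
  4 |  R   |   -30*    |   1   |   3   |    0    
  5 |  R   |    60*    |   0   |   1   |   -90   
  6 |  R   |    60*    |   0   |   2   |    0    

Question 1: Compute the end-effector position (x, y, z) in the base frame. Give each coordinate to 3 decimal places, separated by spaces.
after link 1: o_1 = (0.0000, 0.0000, 0.0000)
after link 2: o_2 = (4.0619, -0.0357, 3.5355)
after link 3: o_3 = (5.2866, -0.7428, 2.1213)
after link 4: o_4 = (8.3282, -1.1941, 2.8597)
after link 5: o_5 = (8.7032, -0.7035, 3.6463)
after link 6: o_6 = (8.9406, 1.2808, 3.5668)

8.941 1.281 3.567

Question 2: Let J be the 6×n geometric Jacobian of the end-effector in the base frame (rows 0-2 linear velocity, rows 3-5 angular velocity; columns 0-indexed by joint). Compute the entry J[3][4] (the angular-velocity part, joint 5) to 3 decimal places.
0.079

axis z_4 = (0.0795,-0.8624,0.5000); lever o_n−o_4 = (0.6124,2.4749,0.7071)
cross product → J_v[:, 4] = (-1.8472,0.2500,0.7247)
J_ω[:, 4] = z_4
entry J[3][4] = 0.0795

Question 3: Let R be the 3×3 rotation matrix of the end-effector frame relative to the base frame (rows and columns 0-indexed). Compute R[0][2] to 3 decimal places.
-0.924

End-effector z-axis (col 2 of R) = (-0.9236,0.1250,0.3624)
R[0][2] = -0.9236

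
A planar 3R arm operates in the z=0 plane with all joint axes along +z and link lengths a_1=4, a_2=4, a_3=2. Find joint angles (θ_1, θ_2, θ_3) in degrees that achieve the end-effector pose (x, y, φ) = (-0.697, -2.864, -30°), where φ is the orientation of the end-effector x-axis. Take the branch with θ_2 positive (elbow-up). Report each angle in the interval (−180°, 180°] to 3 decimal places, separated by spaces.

150.005 134.994 45.001

wrist centre = target − a_3·(cos φ, sin φ) = (-2.4291, -1.8640)
cos θ_2 = (9.3748−4²−4²)/(2·4·4) = -0.7070; θ_2 = 134.9944° (elbow-up)
β = atan2(-1.8640,-2.4291) = -142.4982°; ψ = atan2(2.8287,1.1718) = 67.4972°
θ_1 = β − ψ = -209.9954°
θ_3 = φ − θ_1 − θ_2 = 45.0009° (wrapped to (-180°,180°])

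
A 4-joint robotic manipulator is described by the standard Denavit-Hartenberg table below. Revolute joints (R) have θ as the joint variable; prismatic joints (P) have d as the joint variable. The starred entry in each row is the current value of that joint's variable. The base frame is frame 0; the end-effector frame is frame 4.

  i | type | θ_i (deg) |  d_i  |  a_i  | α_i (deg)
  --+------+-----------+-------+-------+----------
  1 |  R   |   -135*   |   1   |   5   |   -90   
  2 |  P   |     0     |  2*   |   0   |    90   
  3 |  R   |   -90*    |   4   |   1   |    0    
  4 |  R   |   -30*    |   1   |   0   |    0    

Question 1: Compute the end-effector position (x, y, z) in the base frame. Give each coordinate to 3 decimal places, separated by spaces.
-2.828 -4.243 6.000

after link 1: o_1 = (-3.5355, -3.5355, 1.0000)
after link 2: o_2 = (-2.1213, -4.9497, 1.0000)
after link 3: o_3 = (-2.8284, -4.2426, 5.0000)
after link 4: o_4 = (-2.8284, -4.2426, 6.0000)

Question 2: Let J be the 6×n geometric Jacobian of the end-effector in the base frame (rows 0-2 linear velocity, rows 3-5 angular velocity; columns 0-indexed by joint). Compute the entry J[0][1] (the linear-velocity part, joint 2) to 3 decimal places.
prismatic axis z_1 = (0.7071,-0.7071,0.0000)
J_v[:, 1] = z_1; J_ω[:, 1] = (0,0,0)
entry J[0][1] = 0.7071

0.707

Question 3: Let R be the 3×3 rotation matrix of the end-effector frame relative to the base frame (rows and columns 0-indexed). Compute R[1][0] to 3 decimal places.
End-effector x-axis (col 0 of R) = (-0.2588,0.9659,0.0000)
R[1][0] = 0.9659

0.966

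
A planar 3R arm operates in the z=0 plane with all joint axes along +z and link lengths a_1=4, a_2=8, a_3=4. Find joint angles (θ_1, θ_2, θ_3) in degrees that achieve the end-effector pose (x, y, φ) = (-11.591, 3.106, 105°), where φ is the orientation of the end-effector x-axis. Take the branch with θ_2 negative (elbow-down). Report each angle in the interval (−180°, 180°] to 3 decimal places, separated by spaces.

wrist centre = target − a_3·(cos φ, sin φ) = (-10.5557, -0.7577)
cos θ_2 = (111.9974−4²−8²)/(2·4·8) = 0.5000; θ_2 = -60.0027° (elbow-down)
β = atan2(-0.7577,-10.5557) = -175.8943°; ψ = atan2(-6.9284,7.9997) = -40.8953°
θ_1 = β − ψ = -134.9990°
θ_3 = φ − θ_1 − θ_2 = -59.9984° (wrapped to (-180°,180°])

-134.999 -60.003 -59.998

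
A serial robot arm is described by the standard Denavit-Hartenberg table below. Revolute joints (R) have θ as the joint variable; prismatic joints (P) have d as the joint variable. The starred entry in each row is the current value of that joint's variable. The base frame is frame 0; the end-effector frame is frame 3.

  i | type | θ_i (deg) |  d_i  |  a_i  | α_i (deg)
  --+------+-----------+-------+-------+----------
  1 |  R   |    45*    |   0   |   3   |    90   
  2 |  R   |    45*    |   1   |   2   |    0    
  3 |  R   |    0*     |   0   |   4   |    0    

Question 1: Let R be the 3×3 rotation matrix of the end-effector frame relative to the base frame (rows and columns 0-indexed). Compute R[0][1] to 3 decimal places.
-0.500

End-effector y-axis (col 1 of R) = (-0.5000,-0.5000,0.7071)
R[0][1] = -0.5000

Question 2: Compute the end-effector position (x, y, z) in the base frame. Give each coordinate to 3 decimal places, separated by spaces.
after link 1: o_1 = (2.1213, 2.1213, 0.0000)
after link 2: o_2 = (3.8284, 2.4142, 1.4142)
after link 3: o_3 = (5.8284, 4.4142, 4.2426)

5.828 4.414 4.243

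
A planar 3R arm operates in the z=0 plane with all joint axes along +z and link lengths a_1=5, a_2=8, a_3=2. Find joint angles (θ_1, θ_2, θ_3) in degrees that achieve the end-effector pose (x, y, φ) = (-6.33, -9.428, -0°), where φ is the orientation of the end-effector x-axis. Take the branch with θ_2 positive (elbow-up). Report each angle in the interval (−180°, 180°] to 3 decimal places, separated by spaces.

wrist centre = target − a_3·(cos φ, sin φ) = (-8.3300, -9.4280)
cos θ_2 = (158.2761−5²−8²)/(2·5·8) = 0.8660; θ_2 = 30.0085° (elbow-up)
β = atan2(-9.4280,-8.3300) = -131.4618°; ψ = atan2(4.0010,11.9276) = 18.5437°
θ_1 = β − ψ = -150.0055°
θ_3 = φ − θ_1 − θ_2 = 119.9970° (wrapped to (-180°,180°])

-150.005 30.009 119.997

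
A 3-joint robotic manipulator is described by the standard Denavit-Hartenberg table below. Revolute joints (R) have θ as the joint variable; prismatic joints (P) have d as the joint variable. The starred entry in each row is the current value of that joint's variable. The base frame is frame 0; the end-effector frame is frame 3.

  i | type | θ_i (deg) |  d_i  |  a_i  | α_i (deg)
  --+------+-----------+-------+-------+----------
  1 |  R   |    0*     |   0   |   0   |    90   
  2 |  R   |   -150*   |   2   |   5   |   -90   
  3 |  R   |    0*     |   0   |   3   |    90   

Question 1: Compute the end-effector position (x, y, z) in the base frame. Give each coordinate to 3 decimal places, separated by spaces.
after link 1: o_1 = (0.0000, 0.0000, 0.0000)
after link 2: o_2 = (-4.3301, -2.0000, -2.5000)
after link 3: o_3 = (-6.9282, -2.0000, -4.0000)

-6.928 -2.000 -4.000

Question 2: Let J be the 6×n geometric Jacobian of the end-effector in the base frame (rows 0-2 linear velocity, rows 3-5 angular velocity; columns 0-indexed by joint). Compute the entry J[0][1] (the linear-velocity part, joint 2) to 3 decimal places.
4.000

axis z_1 = (0.0000,-1.0000,0.0000); lever o_n−o_1 = (-6.9282,-2.0000,-4.0000)
cross product → J_v[:, 1] = (4.0000,-0.0000,-6.9282)
J_ω[:, 1] = z_1
entry J[0][1] = 4.0000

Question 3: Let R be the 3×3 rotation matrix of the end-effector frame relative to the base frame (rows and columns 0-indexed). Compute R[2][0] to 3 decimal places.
-0.500

End-effector x-axis (col 0 of R) = (-0.8660,-0.0000,-0.5000)
R[2][0] = -0.5000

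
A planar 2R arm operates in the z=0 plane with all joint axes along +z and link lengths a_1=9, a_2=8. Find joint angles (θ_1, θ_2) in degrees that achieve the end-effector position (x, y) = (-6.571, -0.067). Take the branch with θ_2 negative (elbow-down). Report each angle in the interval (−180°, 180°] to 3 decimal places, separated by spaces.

cos θ_2 = (43.1825−9²−8²)/(2·9·8) = -0.7071; θ_2 = -134.9967° (elbow-down)
β = atan2(-0.0670,-6.5710) = -179.4158°; ψ = atan2(-5.6572,3.3435) = -59.4163°
θ_1 = β − ψ = -119.9995°

-119.999 -134.997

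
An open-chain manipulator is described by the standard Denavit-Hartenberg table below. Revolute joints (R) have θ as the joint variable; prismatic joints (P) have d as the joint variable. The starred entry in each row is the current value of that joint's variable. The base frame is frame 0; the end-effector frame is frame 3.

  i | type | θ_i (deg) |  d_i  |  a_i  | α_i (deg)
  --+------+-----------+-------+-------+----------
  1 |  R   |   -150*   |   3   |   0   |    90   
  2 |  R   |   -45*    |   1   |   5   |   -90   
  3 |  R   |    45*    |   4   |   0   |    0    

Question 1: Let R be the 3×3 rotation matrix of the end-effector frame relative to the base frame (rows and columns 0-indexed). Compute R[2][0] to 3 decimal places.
-0.500

End-effector x-axis (col 0 of R) = (-0.0795,-0.8624,-0.5000)
R[2][0] = -0.5000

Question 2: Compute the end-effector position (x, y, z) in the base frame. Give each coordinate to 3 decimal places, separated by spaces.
after link 1: o_1 = (0.0000, 0.0000, 3.0000)
after link 2: o_2 = (-3.5619, -0.9017, -0.5355)
after link 3: o_3 = (-6.0114, -2.3160, 2.2929)

-6.011 -2.316 2.293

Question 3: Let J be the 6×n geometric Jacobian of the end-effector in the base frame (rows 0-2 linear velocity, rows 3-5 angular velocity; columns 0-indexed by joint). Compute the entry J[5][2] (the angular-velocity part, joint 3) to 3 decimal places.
0.707

axis z_2 = (-0.6124,-0.3536,0.7071); lever o_n−o_2 = (-2.4495,-1.4142,2.8284)
cross product → J_v[:, 2] = (0.0000,0.0000,0.0000)
J_ω[:, 2] = z_2
entry J[5][2] = 0.7071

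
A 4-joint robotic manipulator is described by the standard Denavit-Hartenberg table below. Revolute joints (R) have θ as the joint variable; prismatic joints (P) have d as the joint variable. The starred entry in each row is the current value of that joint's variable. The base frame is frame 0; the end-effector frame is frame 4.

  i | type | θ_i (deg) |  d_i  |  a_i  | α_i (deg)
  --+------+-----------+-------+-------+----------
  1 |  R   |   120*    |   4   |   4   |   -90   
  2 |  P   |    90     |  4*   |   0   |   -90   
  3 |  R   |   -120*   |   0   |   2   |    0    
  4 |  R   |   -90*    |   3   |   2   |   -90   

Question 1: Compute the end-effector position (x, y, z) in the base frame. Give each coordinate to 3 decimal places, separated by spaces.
-4.598 -1.500 6.732

after link 1: o_1 = (-2.0000, 3.4641, 4.0000)
after link 2: o_2 = (-5.4641, 1.4641, 4.0000)
after link 3: o_3 = (-6.9641, 0.5981, 5.0000)
after link 4: o_4 = (-4.5981, -1.5000, 6.7321)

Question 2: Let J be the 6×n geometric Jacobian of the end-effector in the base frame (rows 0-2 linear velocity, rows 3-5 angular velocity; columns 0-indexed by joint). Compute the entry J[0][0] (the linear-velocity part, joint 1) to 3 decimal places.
1.500

axis z_0 = ẑ; lever o_n−o_0 = (-4.5981,-1.5000,6.7321)
cross product → J_v[:, 0] = (1.5000,-4.5981,0.0000)
J_ω[:, 0] = z_0
entry J[0][0] = 1.5000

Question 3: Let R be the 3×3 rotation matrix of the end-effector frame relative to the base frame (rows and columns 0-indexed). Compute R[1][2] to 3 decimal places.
End-effector z-axis (col 2 of R) = (-0.7500,-0.4330,0.5000)
R[1][2] = -0.4330

-0.433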